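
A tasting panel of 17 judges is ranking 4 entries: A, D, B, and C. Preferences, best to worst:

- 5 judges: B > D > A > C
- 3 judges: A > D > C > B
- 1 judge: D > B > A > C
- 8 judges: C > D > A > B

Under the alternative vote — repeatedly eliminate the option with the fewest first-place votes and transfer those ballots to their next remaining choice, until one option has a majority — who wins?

Round 1: A 3, D 1, B 5, C 8. Eliminate D.
Round 2: A 3, B 6, C 8. Eliminate A.
Round 3: B 6, C 11. C has a majority.

C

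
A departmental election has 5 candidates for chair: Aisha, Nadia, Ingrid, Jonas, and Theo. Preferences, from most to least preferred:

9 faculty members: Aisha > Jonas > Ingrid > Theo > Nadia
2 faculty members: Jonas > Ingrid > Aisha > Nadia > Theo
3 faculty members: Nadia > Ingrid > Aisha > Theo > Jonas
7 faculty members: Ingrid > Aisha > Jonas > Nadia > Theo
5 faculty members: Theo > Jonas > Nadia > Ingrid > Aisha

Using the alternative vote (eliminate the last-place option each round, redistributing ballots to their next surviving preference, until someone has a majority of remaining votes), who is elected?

Round 1: Aisha 9, Nadia 3, Ingrid 7, Jonas 2, Theo 5. Eliminate Jonas.
Round 2: Aisha 9, Nadia 3, Ingrid 9, Theo 5. Eliminate Nadia.
Round 3: Aisha 9, Ingrid 12, Theo 5. Eliminate Theo.
Round 4: Aisha 9, Ingrid 17. Ingrid has a majority.

Ingrid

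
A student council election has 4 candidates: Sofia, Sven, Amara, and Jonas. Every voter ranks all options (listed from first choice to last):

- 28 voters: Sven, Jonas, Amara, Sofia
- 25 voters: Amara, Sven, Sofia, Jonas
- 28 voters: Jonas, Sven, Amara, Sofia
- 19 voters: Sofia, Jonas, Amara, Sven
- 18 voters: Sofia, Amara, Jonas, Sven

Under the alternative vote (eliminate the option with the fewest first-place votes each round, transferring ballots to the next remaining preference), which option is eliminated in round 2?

Round 1: Sofia 37, Sven 28, Amara 25, Jonas 28. Eliminate Amara.
Round 2: Sofia 37, Sven 53, Jonas 28. Eliminate Jonas.

Jonas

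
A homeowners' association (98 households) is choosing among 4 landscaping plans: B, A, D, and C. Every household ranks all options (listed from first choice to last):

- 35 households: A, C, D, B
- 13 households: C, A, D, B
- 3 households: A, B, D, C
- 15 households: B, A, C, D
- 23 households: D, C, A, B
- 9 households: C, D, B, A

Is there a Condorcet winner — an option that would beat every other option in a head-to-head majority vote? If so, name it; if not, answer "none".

A

A vs B: 74–24 for A.
A vs D: 66–32 for A.
A vs C: 53–45 for A.
A beats every other option head-to-head.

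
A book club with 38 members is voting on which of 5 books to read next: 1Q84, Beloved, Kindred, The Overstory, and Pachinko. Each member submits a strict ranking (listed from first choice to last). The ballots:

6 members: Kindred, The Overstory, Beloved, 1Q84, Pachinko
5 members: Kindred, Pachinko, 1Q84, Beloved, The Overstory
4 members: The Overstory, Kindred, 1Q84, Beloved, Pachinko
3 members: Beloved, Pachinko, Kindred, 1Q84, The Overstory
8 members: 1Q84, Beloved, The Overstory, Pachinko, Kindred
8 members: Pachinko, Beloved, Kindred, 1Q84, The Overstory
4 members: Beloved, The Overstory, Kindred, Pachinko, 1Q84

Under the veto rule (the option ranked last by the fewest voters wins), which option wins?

Beloved

Last-place votes: 1Q84 4, Beloved 0, Kindred 8, The Overstory 16, Pachinko 10.
Beloved is ranked last by the fewest voters, so Beloved wins.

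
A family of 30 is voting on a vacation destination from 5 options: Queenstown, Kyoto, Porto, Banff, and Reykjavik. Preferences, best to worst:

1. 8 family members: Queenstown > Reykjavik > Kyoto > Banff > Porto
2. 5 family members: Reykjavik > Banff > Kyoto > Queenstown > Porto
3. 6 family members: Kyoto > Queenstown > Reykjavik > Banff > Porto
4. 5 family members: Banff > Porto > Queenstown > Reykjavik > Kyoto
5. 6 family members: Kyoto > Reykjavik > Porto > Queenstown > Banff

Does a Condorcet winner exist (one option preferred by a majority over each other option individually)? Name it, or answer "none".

none

Checking pairwise contests:
Kyoto beats Queenstown 17–13.
Reykjavik beats Kyoto 18–12.
Queenstown beats Porto 19–11.
Queenstown beats Banff 20–10.
Queenstown beats Reykjavik 19–11.
Every option loses at least one head-to-head, so there is no Condorcet winner.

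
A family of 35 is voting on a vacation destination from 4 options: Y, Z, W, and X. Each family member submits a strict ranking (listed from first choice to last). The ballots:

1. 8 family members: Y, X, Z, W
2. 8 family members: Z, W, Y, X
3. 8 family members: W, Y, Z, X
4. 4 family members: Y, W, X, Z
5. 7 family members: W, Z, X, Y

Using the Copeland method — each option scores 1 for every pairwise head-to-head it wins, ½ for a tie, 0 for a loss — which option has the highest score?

Y: beats Z and X; loses to W → score 2.
Z: beats X; loses to Y and W → score 1.
W: beats Y, Z, and X → score 3.
X: loses to Y, Z, and W → score 0.
W has the best pairwise record.

W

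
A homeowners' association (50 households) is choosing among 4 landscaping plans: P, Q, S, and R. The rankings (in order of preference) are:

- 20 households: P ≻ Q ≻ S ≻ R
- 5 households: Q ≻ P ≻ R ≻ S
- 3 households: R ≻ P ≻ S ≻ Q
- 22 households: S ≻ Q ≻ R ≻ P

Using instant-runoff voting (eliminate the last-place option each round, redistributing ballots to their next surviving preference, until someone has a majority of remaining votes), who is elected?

P

Round 1: P 20, Q 5, S 22, R 3. Eliminate R.
Round 2: P 23, Q 5, S 22. Eliminate Q.
Round 3: P 28, S 22. P has a majority.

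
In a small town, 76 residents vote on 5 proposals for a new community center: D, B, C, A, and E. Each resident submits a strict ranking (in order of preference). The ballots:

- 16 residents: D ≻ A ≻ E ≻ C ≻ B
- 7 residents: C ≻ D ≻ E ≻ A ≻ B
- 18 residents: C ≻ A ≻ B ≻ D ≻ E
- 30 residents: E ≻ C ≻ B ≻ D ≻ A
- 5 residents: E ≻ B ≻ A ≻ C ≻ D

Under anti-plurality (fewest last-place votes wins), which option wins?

C

Last-place votes: D 5, B 23, C 0, A 30, E 18.
C is ranked last by the fewest voters, so C wins.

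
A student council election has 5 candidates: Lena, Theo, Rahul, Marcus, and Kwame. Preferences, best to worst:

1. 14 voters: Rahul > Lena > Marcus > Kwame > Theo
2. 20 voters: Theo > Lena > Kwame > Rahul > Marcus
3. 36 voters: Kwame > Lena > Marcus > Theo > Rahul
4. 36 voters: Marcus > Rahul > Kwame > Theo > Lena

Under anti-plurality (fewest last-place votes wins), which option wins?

Last-place votes: Lena 36, Theo 14, Rahul 36, Marcus 20, Kwame 0.
Kwame is ranked last by the fewest voters, so Kwame wins.

Kwame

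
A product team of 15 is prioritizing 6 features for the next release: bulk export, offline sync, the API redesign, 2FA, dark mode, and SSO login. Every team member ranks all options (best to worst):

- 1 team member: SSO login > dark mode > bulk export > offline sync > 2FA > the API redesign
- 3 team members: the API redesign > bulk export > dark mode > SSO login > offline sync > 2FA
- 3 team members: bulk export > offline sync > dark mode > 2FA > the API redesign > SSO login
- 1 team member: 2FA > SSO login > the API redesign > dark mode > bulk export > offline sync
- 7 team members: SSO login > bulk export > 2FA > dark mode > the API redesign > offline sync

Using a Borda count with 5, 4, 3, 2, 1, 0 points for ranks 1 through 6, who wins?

bulk export: 1·3 + 3·4 + 3·5 + 1·1 + 7·4 = 59
offline sync: 1·2 + 3·1 + 3·4 + 1·0 + 7·0 = 17
the API redesign: 1·0 + 3·5 + 3·1 + 1·3 + 7·1 = 28
2FA: 1·1 + 3·0 + 3·2 + 1·5 + 7·3 = 33
dark mode: 1·4 + 3·3 + 3·3 + 1·2 + 7·2 = 38
SSO login: 1·5 + 3·2 + 3·0 + 1·4 + 7·5 = 50
bulk export has the highest Borda score (59).

bulk export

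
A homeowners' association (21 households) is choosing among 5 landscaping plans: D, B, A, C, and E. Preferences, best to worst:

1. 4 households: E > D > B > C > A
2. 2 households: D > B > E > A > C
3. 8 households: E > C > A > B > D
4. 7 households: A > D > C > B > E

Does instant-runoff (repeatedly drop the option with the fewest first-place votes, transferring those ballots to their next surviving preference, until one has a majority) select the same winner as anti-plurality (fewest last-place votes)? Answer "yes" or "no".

Instant-runoff — R1 D 2, B 0, A 7, C 0, E 12 (E winner). Winner: E.
Anti-plurality — last-place votes: D 8, B 0, A 4, C 2, E 7. Winner: B.
The two methods disagree.

no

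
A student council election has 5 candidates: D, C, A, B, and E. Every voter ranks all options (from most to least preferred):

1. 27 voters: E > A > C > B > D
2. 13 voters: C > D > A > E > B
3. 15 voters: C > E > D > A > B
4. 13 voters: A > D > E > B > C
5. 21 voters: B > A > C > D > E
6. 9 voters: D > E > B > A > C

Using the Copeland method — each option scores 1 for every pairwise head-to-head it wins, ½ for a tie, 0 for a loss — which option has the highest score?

D: beats B and E; loses to C and A → score 2.
C: beats D and B; ties E; loses to A → score 2.5.
A: beats D, C, and B; loses to E → score 3.
B: loses to D, C, A, and E → score 0.
E: beats A and B; ties C; loses to D → score 2.5.
A has the best pairwise record.

A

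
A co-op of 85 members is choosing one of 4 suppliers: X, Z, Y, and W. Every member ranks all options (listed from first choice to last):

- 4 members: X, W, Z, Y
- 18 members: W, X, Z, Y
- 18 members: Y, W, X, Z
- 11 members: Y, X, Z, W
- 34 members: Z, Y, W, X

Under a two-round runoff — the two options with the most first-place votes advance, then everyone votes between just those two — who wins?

Z

Round 1 first-place votes: X 4, Z 34, Y 29, W 18.
Z and Y advance.
Runoff: Z is preferred to Y by 56 voters; Y by 29.
Z wins the runoff.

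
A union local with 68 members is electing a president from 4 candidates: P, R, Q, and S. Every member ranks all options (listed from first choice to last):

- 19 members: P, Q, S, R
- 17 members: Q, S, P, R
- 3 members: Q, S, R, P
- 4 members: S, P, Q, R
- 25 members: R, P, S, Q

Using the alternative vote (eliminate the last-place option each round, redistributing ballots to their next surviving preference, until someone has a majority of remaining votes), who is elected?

Round 1: P 19, R 25, Q 20, S 4. Eliminate S.
Round 2: P 23, R 25, Q 20. Eliminate Q.
Round 3: P 40, R 28. P has a majority.

P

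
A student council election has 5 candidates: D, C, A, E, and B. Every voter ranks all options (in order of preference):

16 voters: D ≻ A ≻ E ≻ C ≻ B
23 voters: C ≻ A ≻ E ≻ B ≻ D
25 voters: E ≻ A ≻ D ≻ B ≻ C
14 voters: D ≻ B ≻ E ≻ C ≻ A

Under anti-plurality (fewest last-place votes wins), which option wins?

Last-place votes: D 23, C 25, A 14, E 0, B 16.
E is ranked last by the fewest voters, so E wins.

E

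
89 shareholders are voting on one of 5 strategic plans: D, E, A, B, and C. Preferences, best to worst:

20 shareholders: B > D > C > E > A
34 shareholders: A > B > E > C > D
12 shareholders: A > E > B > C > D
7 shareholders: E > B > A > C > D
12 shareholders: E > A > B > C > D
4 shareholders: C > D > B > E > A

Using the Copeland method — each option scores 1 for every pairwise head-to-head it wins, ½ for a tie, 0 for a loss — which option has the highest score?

A

D: loses to E, A, B, and C → score 0.
E: beats D and C; loses to A and B → score 2.
A: beats D, E, B, and C → score 4.
B: beats D, E, and C; loses to A → score 3.
C: beats D; loses to E, A, and B → score 1.
A has the best pairwise record.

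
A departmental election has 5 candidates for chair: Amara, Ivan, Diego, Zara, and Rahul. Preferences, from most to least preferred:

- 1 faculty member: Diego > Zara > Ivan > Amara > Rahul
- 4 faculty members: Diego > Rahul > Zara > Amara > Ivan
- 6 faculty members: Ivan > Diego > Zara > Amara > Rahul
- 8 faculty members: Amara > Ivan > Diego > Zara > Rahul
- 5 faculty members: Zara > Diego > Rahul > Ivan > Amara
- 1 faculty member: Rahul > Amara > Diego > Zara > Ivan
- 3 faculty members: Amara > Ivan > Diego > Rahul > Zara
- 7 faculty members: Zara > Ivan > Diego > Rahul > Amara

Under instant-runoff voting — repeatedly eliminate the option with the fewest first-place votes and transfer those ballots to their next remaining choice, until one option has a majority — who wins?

Round 1: Amara 11, Ivan 6, Diego 5, Zara 12, Rahul 1. Eliminate Rahul.
Round 2: Amara 12, Ivan 6, Diego 5, Zara 12. Eliminate Diego.
Round 3: Amara 12, Ivan 6, Zara 17. Eliminate Ivan.
Round 4: Amara 12, Zara 23. Zara has a majority.

Zara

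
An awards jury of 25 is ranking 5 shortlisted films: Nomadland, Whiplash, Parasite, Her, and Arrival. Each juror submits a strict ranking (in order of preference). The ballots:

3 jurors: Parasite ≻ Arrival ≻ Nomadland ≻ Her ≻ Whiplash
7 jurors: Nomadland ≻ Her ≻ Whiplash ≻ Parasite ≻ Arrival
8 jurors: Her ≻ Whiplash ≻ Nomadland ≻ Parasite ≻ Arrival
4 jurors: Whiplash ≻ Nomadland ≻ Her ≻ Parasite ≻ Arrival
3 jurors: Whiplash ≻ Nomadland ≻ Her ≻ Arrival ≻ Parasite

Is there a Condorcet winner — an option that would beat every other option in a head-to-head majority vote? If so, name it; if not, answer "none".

none

Checking pairwise contests:
Whiplash beats Nomadland 15–10.
Her beats Whiplash 18–7.
Nomadland beats Parasite 22–3.
Nomadland beats Her 17–8.
Nomadland beats Arrival 22–3.
Every option loses at least one head-to-head, so there is no Condorcet winner.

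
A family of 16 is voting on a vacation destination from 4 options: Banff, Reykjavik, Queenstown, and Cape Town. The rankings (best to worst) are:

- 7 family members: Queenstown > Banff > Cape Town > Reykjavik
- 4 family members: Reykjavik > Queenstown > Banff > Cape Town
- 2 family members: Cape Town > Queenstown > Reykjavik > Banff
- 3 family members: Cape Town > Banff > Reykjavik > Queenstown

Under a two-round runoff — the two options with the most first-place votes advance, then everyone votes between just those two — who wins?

Round 1 first-place votes: Banff 0, Reykjavik 4, Queenstown 7, Cape Town 5.
Queenstown and Cape Town advance.
Runoff: Queenstown is preferred to Cape Town by 11 voters; Cape Town by 5.
Queenstown wins the runoff.

Queenstown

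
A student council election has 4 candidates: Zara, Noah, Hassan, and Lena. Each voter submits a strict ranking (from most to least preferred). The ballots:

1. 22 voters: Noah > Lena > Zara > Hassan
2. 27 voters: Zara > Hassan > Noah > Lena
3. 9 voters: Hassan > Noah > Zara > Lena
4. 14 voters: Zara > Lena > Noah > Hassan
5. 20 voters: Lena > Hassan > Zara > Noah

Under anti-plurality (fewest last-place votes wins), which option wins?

Zara

Last-place votes: Zara 0, Noah 20, Hassan 36, Lena 36.
Zara is ranked last by the fewest voters, so Zara wins.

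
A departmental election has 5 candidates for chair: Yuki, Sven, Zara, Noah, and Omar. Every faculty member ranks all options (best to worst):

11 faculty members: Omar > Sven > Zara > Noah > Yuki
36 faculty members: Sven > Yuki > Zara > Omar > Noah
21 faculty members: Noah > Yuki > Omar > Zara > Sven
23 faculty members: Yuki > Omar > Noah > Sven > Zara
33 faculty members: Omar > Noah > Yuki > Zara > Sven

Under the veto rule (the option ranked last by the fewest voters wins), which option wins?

Last-place votes: Yuki 11, Sven 54, Zara 23, Noah 36, Omar 0.
Omar is ranked last by the fewest voters, so Omar wins.

Omar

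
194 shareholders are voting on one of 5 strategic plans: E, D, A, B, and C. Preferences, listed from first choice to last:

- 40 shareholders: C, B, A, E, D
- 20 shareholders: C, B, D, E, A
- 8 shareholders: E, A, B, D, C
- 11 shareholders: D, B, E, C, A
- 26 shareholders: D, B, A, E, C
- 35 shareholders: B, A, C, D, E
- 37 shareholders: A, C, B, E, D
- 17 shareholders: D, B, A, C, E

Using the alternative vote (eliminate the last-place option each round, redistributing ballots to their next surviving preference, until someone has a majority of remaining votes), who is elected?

Round 1: E 8, D 54, A 37, B 35, C 60. Eliminate E.
Round 2: D 54, A 45, B 35, C 60. Eliminate B.
Round 3: D 54, A 80, C 60. Eliminate D.
Round 4: A 123, C 71. A has a majority.

A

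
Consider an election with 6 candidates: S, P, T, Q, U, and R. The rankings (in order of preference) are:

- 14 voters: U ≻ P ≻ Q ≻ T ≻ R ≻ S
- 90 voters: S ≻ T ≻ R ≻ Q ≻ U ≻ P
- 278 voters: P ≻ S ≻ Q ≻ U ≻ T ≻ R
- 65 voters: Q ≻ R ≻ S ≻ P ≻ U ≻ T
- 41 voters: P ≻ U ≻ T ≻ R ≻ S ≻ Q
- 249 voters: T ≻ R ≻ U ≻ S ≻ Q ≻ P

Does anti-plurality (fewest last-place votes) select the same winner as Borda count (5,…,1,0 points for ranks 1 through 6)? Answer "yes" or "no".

Anti-plurality — last-place votes: S 14, P 339, T 65, Q 41, U 0, R 278. Winner: U.
Borda — scores: S 2296, P 1781, T 2034, Q 1630, U 1692, R 1622. Winner: S.
The two methods disagree.

no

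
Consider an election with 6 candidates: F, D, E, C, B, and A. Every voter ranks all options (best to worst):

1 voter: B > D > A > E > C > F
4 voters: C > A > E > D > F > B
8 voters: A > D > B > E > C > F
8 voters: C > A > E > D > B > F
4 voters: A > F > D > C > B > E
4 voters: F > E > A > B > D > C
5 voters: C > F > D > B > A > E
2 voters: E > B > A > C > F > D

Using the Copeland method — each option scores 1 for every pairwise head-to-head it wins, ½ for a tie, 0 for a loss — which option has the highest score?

F: loses to D, E, C, B, and A → score 0.
D: beats F and B; ties E; loses to C and A → score 2.5.
E: beats F; ties D and B; loses to C and A → score 2.
C: beats F, D, E, and B; loses to A → score 4.
B: beats F; ties E; loses to D, C, and A → score 1.5.
A: beats F, D, E, C, and B → score 5.
A has the best pairwise record.

A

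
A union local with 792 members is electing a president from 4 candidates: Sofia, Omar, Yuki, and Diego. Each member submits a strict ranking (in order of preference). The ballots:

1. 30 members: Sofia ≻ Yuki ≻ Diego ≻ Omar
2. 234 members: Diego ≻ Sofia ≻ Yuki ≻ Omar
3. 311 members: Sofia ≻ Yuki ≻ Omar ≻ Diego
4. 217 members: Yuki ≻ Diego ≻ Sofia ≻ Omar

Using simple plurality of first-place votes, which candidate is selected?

First-place votes: Sofia 341, Omar 0, Yuki 217, Diego 234.
Sofia has the most first-place votes.

Sofia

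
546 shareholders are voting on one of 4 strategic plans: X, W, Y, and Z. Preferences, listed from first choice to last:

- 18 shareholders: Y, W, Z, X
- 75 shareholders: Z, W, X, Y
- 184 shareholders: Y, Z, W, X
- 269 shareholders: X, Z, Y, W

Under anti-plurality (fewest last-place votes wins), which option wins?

Z

Last-place votes: X 202, W 269, Y 75, Z 0.
Z is ranked last by the fewest voters, so Z wins.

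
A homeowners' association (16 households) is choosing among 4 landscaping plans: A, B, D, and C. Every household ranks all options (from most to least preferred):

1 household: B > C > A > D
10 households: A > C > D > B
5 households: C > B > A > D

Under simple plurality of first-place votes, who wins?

A

First-place votes: A 10, B 1, D 0, C 5.
A has the most first-place votes.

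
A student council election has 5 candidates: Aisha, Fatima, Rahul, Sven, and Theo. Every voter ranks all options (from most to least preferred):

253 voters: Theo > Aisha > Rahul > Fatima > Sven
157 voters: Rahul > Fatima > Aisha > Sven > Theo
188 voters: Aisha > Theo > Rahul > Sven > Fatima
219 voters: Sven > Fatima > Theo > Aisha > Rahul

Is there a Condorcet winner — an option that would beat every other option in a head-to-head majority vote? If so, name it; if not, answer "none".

Theo vs Aisha: 472–345 for Theo.
Theo vs Fatima: 441–376 for Theo.
Theo vs Rahul: 660–157 for Theo.
Theo vs Sven: 441–376 for Theo.
Theo beats every other option head-to-head.

Theo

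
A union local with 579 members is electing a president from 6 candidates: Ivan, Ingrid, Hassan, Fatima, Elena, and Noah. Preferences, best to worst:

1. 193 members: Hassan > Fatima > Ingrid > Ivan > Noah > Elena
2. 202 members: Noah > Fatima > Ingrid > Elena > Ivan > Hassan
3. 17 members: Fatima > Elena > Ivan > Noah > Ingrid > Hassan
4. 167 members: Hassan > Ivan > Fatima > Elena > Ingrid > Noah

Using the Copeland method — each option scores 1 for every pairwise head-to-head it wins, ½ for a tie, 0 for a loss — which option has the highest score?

Ivan: beats Elena and Noah; loses to Ingrid, Hassan, and Fatima → score 2.
Ingrid: beats Ivan, Elena, and Noah; loses to Hassan and Fatima → score 3.
Hassan: beats Ivan, Ingrid, Fatima, Elena, and Noah → score 5.
Fatima: beats Ivan, Ingrid, Elena, and Noah; loses to Hassan → score 4.
Elena: loses to Ivan, Ingrid, Hassan, Fatima, and Noah → score 0.
Noah: beats Elena; loses to Ivan, Ingrid, Hassan, and Fatima → score 1.
Hassan has the best pairwise record.

Hassan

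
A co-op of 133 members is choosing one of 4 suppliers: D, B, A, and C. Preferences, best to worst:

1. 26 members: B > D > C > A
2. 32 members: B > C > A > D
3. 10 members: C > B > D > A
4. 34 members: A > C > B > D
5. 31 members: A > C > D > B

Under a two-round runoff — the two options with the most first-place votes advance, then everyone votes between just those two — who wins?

B

Round 1 first-place votes: D 0, B 58, A 65, C 10.
A and B advance.
Runoff: A is preferred to B by 65 voters; B by 68.
B wins the runoff.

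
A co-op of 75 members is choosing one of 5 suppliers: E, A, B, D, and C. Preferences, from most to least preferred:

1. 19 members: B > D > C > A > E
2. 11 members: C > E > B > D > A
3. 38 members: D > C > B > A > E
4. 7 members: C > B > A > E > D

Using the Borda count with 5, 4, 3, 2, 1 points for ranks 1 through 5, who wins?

C

E: 19·1 + 11·4 + 38·1 + 7·2 = 115
A: 19·2 + 11·1 + 38·2 + 7·3 = 146
B: 19·5 + 11·3 + 38·3 + 7·4 = 270
D: 19·4 + 11·2 + 38·5 + 7·1 = 295
C: 19·3 + 11·5 + 38·4 + 7·5 = 299
C has the highest Borda score (299).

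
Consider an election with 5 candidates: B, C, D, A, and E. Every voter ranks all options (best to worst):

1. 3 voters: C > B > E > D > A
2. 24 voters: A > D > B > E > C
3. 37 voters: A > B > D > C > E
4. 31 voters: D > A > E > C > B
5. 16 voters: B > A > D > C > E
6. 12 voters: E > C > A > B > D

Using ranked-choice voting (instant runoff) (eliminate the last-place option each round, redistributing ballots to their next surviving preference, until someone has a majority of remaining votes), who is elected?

A

Round 1: B 16, C 3, D 31, A 61, E 12. Eliminate C.
Round 2: B 19, D 31, A 61, E 12. Eliminate E.
Round 3: B 19, D 31, A 73. A has a majority.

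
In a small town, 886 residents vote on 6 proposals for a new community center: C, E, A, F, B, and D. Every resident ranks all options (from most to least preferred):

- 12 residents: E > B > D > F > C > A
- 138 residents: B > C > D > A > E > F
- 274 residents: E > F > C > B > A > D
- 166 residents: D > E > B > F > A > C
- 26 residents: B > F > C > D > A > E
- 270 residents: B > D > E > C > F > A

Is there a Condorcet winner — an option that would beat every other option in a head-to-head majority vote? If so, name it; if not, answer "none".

none

Checking pairwise contests:
E beats C 722–164.
D beats E 600–286.
C beats A 720–166.
E beats F 860–26.
E beats B 452–434.
B beats D 720–166.
Every option loses at least one head-to-head, so there is no Condorcet winner.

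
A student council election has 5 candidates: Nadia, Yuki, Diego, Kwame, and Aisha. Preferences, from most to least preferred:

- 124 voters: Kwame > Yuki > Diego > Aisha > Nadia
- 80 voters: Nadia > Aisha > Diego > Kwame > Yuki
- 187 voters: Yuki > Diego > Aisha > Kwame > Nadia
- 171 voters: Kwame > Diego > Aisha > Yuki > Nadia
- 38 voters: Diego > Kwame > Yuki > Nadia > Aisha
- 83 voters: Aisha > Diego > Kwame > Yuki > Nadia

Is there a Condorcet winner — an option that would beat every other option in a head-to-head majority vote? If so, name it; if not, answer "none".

Diego

Diego vs Nadia: 603–80 for Diego.
Diego vs Yuki: 372–311 for Diego.
Diego vs Kwame: 388–295 for Diego.
Diego vs Aisha: 520–163 for Diego.
Diego beats every other option head-to-head.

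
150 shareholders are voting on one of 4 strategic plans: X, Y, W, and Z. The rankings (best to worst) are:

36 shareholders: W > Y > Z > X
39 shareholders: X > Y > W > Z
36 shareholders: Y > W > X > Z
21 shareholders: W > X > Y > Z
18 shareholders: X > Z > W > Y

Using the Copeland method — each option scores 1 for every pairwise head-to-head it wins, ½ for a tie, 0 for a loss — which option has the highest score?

W

X: beats Y and Z; loses to W → score 2.
Y: beats Z; ties W; loses to X → score 1.5.
W: beats X and Z; ties Y → score 2.5.
Z: loses to X, Y, and W → score 0.
W has the best pairwise record.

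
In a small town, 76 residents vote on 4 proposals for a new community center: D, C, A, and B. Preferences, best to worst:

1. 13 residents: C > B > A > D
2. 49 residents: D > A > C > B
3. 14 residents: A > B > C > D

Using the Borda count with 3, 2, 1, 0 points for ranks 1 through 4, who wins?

A

D: 13·0 + 49·3 + 14·0 = 147
C: 13·3 + 49·1 + 14·1 = 102
A: 13·1 + 49·2 + 14·3 = 153
B: 13·2 + 49·0 + 14·2 = 54
A has the highest Borda score (153).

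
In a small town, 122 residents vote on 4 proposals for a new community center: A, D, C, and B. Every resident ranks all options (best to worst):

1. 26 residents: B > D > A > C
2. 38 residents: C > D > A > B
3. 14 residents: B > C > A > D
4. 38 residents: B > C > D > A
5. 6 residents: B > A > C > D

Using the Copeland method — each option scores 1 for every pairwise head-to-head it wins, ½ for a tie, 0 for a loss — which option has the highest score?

A: loses to D, C, and B → score 0.
D: beats A; loses to C and B → score 1.
C: beats A and D; loses to B → score 2.
B: beats A, D, and C → score 3.
B has the best pairwise record.

B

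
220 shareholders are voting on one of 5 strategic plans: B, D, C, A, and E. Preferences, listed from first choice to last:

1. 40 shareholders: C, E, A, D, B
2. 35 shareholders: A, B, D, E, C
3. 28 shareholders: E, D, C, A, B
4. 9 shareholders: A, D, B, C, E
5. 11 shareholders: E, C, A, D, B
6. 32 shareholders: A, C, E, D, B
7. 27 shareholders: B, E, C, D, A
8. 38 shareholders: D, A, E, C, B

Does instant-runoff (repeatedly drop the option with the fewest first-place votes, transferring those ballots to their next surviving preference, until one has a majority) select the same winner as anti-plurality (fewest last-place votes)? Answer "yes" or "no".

no

Instant-runoff — R1 B 27, D 38, C 40, A 76, E 39 (B out); R2 D 38, C 40, A 76, E 66 (D out); R3 C 40, A 114, E 66 (A winner). Winner: A.
Anti-plurality — last-place votes: B 149, D 0, C 35, A 27, E 9. Winner: D.
The two methods disagree.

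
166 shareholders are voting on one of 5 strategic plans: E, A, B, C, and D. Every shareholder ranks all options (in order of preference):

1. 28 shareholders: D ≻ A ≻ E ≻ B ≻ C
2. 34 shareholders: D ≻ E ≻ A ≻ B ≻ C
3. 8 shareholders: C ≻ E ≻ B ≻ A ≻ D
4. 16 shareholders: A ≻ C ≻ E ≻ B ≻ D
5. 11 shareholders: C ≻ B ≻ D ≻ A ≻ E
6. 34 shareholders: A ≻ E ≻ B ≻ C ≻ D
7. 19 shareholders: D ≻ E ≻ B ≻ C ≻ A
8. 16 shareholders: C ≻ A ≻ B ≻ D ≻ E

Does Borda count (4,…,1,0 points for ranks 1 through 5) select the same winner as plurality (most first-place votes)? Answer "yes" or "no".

Borda — scores: E 373, A 419, B 265, C 241, D 362. Winner: A.
Plurality — first-place votes: E 0, A 50, B 0, C 35, D 81. Winner: D.
The two methods disagree.

no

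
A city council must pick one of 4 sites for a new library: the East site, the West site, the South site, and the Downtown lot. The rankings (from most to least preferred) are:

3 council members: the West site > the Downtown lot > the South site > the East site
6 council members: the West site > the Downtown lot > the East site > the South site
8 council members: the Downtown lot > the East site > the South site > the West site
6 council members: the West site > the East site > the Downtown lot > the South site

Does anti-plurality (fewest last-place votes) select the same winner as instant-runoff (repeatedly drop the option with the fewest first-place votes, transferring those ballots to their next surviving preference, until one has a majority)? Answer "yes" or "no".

no

Anti-plurality — last-place votes: the East site 3, the West site 8, the South site 12, the Downtown lot 0. Winner: the Downtown lot.
Instant-runoff — R1 the East site 0, the West site 15, the South site 0, the Downtown lot 8 (the West site winner). Winner: the West site.
The two methods disagree.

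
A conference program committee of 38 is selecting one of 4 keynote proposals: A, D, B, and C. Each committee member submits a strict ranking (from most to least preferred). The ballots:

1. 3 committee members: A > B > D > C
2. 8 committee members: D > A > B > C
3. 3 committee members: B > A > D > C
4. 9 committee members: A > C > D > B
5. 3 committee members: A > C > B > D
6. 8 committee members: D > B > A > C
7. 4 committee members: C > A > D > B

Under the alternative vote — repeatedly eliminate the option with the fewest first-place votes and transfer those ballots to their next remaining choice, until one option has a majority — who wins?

A

Round 1: A 15, D 16, B 3, C 4. Eliminate B.
Round 2: A 18, D 16, C 4. Eliminate C.
Round 3: A 22, D 16. A has a majority.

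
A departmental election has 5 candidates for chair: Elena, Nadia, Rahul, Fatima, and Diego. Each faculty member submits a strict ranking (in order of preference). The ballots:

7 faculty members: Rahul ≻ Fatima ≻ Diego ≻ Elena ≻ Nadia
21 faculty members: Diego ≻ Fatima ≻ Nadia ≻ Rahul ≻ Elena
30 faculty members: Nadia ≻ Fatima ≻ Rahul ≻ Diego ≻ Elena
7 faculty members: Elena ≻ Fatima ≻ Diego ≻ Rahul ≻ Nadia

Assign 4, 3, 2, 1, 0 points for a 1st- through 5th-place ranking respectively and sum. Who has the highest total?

Fatima

Elena: 7·1 + 21·0 + 30·0 + 7·4 = 35
Nadia: 7·0 + 21·2 + 30·4 + 7·0 = 162
Rahul: 7·4 + 21·1 + 30·2 + 7·1 = 116
Fatima: 7·3 + 21·3 + 30·3 + 7·3 = 195
Diego: 7·2 + 21·4 + 30·1 + 7·2 = 142
Fatima has the highest Borda score (195).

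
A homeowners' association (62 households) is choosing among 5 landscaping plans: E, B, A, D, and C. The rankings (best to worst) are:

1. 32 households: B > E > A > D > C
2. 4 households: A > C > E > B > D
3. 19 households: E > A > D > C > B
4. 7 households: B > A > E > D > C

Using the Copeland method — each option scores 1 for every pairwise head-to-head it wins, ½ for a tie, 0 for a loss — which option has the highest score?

B

E: beats A, D, and C; loses to B → score 3.
B: beats E, A, D, and C → score 4.
A: beats D and C; loses to E and B → score 2.
D: beats C; loses to E, B, and A → score 1.
C: loses to E, B, A, and D → score 0.
B has the best pairwise record.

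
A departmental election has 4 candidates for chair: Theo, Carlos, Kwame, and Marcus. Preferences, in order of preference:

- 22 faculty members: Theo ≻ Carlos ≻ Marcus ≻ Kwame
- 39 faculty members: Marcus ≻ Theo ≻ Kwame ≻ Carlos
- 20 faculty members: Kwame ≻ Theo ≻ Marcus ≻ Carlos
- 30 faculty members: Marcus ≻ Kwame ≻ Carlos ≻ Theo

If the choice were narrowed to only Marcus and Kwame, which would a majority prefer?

Voters preferring Marcus to Kwame: 91; preferring Kwame to Marcus: 20.
Marcus wins the head-to-head.

Marcus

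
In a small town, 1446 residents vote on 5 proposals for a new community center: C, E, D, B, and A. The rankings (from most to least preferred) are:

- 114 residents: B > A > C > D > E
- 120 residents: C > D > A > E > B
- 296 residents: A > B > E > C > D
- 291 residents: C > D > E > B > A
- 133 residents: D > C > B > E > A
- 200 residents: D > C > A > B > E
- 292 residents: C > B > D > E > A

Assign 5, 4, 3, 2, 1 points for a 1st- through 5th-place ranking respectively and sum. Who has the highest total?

C: 114·3 + 120·5 + 296·2 + 291·5 + 133·4 + 200·4 + 292·5 = 5781
E: 114·1 + 120·2 + 296·3 + 291·3 + 133·2 + 200·1 + 292·2 = 3165
D: 114·2 + 120·4 + 296·1 + 291·4 + 133·5 + 200·5 + 292·3 = 4709
B: 114·5 + 120·1 + 296·4 + 291·2 + 133·3 + 200·2 + 292·4 = 4423
A: 114·4 + 120·3 + 296·5 + 291·1 + 133·1 + 200·3 + 292·1 = 3612
C has the highest Borda score (5781).

C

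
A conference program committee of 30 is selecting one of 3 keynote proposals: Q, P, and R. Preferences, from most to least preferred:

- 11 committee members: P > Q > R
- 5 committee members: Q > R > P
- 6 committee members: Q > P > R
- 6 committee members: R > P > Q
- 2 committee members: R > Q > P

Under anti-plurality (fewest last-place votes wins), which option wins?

Q

Last-place votes: Q 6, P 7, R 17.
Q is ranked last by the fewest voters, so Q wins.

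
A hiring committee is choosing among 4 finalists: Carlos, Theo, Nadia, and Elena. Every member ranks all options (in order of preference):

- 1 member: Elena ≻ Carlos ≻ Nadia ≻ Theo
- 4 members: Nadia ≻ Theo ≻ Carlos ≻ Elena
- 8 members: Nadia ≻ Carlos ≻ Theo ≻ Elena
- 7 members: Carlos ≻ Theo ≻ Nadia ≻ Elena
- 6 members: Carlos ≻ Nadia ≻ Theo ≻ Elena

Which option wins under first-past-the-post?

Carlos

First-place votes: Carlos 13, Theo 0, Nadia 12, Elena 1.
Carlos has the most first-place votes.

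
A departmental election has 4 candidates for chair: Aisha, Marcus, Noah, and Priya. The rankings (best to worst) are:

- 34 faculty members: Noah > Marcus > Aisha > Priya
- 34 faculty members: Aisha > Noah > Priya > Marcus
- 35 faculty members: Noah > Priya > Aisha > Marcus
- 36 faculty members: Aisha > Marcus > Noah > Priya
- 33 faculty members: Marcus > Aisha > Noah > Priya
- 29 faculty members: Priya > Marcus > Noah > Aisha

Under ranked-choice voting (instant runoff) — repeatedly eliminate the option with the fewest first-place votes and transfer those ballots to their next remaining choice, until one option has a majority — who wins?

Round 1: Aisha 70, Marcus 33, Noah 69, Priya 29. Eliminate Priya.
Round 2: Aisha 70, Marcus 62, Noah 69. Eliminate Marcus.
Round 3: Aisha 103, Noah 98. Aisha has a majority.

Aisha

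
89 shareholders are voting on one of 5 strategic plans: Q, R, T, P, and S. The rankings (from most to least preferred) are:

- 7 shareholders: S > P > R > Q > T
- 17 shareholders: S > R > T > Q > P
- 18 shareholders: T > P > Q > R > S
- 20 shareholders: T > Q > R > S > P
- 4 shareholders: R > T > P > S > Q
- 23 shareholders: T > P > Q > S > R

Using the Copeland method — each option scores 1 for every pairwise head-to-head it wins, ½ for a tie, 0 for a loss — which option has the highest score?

T

Q: beats R and S; loses to T and P → score 2.
R: loses to Q, T, P, and S → score 0.
T: beats Q, R, P, and S → score 4.
P: beats Q, R, and S; loses to T → score 3.
S: beats R; loses to Q, T, and P → score 1.
T has the best pairwise record.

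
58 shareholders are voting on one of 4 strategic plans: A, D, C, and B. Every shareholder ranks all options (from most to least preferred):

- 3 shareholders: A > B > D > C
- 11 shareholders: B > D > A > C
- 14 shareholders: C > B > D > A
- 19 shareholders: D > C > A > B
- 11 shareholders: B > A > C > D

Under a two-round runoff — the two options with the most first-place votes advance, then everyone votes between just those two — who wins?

Round 1 first-place votes: A 3, D 19, C 14, B 22.
B and D advance.
Runoff: B is preferred to D by 39 voters; D by 19.
B wins the runoff.

B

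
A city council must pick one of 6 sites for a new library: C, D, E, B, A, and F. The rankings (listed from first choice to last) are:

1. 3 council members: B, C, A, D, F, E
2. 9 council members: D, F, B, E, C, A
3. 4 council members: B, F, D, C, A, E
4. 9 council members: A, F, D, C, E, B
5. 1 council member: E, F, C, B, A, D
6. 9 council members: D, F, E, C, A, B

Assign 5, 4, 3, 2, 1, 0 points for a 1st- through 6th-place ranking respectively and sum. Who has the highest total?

C: 3·4 + 9·1 + 4·2 + 9·2 + 1·3 + 9·2 = 68
D: 3·2 + 9·5 + 4·3 + 9·3 + 1·0 + 9·5 = 135
E: 3·0 + 9·2 + 4·0 + 9·1 + 1·5 + 9·3 = 59
B: 3·5 + 9·3 + 4·5 + 9·0 + 1·2 + 9·0 = 64
A: 3·3 + 9·0 + 4·1 + 9·5 + 1·1 + 9·1 = 68
F: 3·1 + 9·4 + 4·4 + 9·4 + 1·4 + 9·4 = 131
D has the highest Borda score (135).

D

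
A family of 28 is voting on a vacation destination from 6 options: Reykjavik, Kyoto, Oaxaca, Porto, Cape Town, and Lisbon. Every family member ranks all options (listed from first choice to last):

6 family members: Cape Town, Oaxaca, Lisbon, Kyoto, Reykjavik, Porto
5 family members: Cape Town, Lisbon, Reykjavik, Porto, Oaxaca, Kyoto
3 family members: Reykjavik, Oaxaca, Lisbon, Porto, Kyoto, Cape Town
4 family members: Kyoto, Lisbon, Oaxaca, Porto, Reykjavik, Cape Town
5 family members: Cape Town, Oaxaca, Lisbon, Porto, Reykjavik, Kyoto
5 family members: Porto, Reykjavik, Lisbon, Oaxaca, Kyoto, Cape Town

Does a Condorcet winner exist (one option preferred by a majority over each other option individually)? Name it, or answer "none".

Cape Town

Cape Town vs Reykjavik: 16–12 for Cape Town.
Cape Town vs Kyoto: 16–12 for Cape Town.
Cape Town vs Oaxaca: 16–12 for Cape Town.
Cape Town vs Porto: 16–12 for Cape Town.
Cape Town vs Lisbon: 16–12 for Cape Town.
Cape Town beats every other option head-to-head.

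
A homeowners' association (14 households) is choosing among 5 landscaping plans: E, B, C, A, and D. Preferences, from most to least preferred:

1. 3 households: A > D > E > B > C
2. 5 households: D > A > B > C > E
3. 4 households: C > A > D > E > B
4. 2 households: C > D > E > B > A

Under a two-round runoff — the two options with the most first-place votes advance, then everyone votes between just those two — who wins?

D

Round 1 first-place votes: E 0, B 0, C 6, A 3, D 5.
C and D advance.
Runoff: C is preferred to D by 6 voters; D by 8.
D wins the runoff.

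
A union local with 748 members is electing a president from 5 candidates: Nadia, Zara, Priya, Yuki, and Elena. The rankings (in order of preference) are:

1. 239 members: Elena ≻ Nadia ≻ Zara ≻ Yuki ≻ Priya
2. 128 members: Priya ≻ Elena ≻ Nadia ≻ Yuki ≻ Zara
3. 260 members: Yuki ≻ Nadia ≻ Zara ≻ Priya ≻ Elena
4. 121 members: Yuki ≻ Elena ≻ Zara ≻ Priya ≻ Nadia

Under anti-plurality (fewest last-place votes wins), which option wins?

Last-place votes: Nadia 121, Zara 128, Priya 239, Yuki 0, Elena 260.
Yuki is ranked last by the fewest voters, so Yuki wins.

Yuki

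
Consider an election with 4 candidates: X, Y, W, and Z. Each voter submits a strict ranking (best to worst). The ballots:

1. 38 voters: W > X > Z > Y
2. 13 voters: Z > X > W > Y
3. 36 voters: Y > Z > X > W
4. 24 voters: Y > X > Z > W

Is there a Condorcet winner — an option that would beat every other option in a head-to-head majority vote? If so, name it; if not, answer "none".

Y

Y vs X: 60–51 for Y.
Y vs W: 60–51 for Y.
Y vs Z: 60–51 for Y.
Y beats every other option head-to-head.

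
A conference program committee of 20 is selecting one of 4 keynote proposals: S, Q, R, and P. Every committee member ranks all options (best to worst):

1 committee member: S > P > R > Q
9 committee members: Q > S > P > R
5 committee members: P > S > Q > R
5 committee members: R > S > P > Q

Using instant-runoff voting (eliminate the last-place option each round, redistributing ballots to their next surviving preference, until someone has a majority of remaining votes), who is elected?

Round 1: S 1, Q 9, R 5, P 5. Eliminate S.
Round 2: Q 9, R 5, P 6. Eliminate R.
Round 3: Q 9, P 11. P has a majority.

P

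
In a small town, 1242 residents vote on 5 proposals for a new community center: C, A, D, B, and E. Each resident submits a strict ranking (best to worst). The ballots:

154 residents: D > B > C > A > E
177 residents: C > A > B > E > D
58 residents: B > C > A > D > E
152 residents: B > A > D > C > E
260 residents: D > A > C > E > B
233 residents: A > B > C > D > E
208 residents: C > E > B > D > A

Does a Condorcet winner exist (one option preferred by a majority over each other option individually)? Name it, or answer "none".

none

Checking pairwise contests:
A beats C 645–597.
D beats A 622–620.
C beats D 676–566.
C beats B 645–597.
C beats E 1242–0.
Every option loses at least one head-to-head, so there is no Condorcet winner.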